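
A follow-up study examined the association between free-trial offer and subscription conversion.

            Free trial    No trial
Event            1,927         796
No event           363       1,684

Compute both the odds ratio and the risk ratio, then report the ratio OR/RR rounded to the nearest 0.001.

4.284

Reading the table with exposure as columns: a = 1927 (Free trial, case), b = 363 (Free trial, non-case), c = 796 (No trial, case), d = 1684.
OR = (1927·1684)/(363·796) = 3245068/288948 = 11.23063
Risk in exposed = 1927/2290 = 0.84148; risk in unexposed = 796/2480 = 0.32097; RR = 2.62171
OR/RR = 11.23063 / 2.62171 = 4.28370
The outcome is not rare, so the OR lies further from 1 than the RR.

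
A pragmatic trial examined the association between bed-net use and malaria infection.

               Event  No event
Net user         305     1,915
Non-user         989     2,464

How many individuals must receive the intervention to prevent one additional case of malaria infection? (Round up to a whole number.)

Risk in treated group = 305/2220 = 0.13739; risk in control = 989/3453 = 0.28642.
Absolute risk reduction = 0.28642 − 0.13739 = 0.14903
NNT = 1 / ARR = 1 / 0.14903 = 6.710 → round up → 7

7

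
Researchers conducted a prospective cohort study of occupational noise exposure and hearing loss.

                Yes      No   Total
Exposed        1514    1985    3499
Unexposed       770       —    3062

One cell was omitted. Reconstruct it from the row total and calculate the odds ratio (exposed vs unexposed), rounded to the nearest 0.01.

The missing cell is in the unexposed row: 3062 − 770 = 2292.
So a = 1514, b = 1985, c = 770, d = 2292.
OR = (a·d)/(b·c) = (1514 × 2292) / (1985 × 770) = 3470088 / 1528450 = 2.27033

2.27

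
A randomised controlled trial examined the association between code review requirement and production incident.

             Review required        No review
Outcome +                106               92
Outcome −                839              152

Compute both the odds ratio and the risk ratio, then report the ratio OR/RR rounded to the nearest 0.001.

Reading the table with exposure as columns: a = 106 (Review required, case), b = 839 (Review required, non-case), c = 92 (No review, case), d = 152.
OR = (106·152)/(839·92) = 16112/77188 = 0.20874
Risk in exposed = 106/945 = 0.11217; risk in unexposed = 92/244 = 0.37705; RR = 0.29749
OR/RR = 0.20874 / 0.29749 = 0.70165
The outcome is not rare, so the OR lies further from 1 than the RR.

0.702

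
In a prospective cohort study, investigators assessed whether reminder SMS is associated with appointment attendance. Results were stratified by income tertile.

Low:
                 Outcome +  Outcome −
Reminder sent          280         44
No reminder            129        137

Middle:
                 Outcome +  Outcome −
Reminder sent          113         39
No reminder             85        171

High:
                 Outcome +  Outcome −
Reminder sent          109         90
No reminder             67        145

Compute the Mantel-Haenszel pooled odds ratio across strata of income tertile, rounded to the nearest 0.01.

4.65

OR_MH = Σ(aᵢdᵢ/nᵢ) / Σ(bᵢcᵢ/nᵢ), where nᵢ is the stratum total.
Stratum 1 (Low): n = 590; a·d/n = 280·137/590 = 65.0169; b·c/n = 44·129/590 = 9.6203
Stratum 2 (Middle): n = 408; a·d/n = 113·171/408 = 47.3603; b·c/n = 39·85/408 = 8.1250
Stratum 3 (High): n = 411; a·d/n = 109·145/411 = 38.4550; b·c/n = 90·67/411 = 14.6715
OR_MH = (65.0169 + 47.3603 + 38.4550) / (9.6203 + 8.1250 + 14.6715) = 150.8322 / 32.4169 = 4.65289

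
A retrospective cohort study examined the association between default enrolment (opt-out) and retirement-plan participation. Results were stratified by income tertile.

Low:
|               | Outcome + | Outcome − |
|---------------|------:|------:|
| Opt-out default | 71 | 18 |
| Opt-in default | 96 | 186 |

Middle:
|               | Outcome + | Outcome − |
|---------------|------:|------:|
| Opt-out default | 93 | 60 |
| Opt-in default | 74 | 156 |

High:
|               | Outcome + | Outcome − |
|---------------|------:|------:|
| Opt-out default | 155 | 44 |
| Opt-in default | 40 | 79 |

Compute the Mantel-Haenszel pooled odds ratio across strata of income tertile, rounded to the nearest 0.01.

5.14

OR_MH = Σ(aᵢdᵢ/nᵢ) / Σ(bᵢcᵢ/nᵢ), where nᵢ is the stratum total.
Stratum 1 (Low): n = 371; a·d/n = 71·186/371 = 35.5957; b·c/n = 18·96/371 = 4.6577
Stratum 2 (Middle): n = 383; a·d/n = 93·156/383 = 37.8799; b·c/n = 60·74/383 = 11.5927
Stratum 3 (High): n = 318; a·d/n = 155·79/318 = 38.5063; b·c/n = 44·40/318 = 5.5346
OR_MH = (35.5957 + 37.8799 + 38.5063) / (4.6577 + 11.5927 + 5.5346) = 111.9819 / 21.7850 = 5.14033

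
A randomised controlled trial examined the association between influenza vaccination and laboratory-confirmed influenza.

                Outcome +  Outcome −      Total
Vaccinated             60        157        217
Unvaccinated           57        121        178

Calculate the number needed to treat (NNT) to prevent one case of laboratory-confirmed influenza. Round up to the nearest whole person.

Risk in treated group = 60/217 = 0.27650; risk in control = 57/178 = 0.32022.
Absolute risk reduction = 0.32022 − 0.27650 = 0.04373
NNT = 1 / ARR = 1 / 0.04373 = 22.869 → round up → 23

23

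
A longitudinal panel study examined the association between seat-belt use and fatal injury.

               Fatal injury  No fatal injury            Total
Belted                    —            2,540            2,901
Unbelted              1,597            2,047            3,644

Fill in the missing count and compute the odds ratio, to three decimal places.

0.182

The missing cell is in the exposed row: 2901 − 2540 = 361.
So a = 361, b = 2540, c = 1597, d = 2047.
OR = (a·d)/(b·c) = (361 × 2047) / (2540 × 1597) = 738967 / 4056380 = 0.18217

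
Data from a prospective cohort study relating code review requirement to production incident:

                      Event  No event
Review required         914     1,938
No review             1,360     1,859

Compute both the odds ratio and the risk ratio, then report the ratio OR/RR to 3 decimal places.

0.850

Cells: a = 914, b = 1938, c = 1360, d = 1859.
OR = (914·1859)/(1938·1360) = 1699126/2635680 = 0.64466
Risk in exposed = 914/2852 = 0.32048; risk in unexposed = 1360/3219 = 0.42249; RR = 0.75854
OR/RR = 0.64466 / 0.75854 = 0.84987
The outcome is not rare, so the OR lies further from 1 than the RR.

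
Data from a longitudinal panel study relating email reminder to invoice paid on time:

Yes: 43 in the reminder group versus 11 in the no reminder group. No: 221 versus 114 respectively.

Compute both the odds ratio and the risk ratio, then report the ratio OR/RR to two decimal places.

1.09

From the description: a = 43, b = 221, c = 11, d = 114.
OR = (43·114)/(221·11) = 4902/2431 = 2.01645
Risk in exposed = 43/264 = 0.16288; risk in unexposed = 11/125 = 0.08800; RR = 1.85090
OR/RR = 2.01645 / 1.85090 = 1.08945
The outcome is not rare, so the OR lies further from 1 than the RR.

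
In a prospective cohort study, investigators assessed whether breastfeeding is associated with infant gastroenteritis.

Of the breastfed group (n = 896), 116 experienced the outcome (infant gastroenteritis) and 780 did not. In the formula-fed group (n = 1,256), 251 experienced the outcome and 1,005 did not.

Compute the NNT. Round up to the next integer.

Risk in treated group = 116/896 = 0.12946; risk in control = 251/1256 = 0.19984.
Absolute risk reduction = 0.19984 − 0.12946 = 0.07038
NNT = 1 / ARR = 1 / 0.07038 = 14.209 → round up → 15

15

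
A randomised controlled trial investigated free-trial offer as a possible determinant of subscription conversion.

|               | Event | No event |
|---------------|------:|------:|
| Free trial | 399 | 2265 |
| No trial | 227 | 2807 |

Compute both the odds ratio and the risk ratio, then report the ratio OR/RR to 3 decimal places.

1.088

Cells: a = 399, b = 2265, c = 227, d = 2807.
OR = (399·2807)/(2265·227) = 1119993/514155 = 2.17832
Risk in exposed = 399/2664 = 0.14977; risk in unexposed = 227/3034 = 0.07482; RR = 2.00184
OR/RR = 2.17832 / 2.00184 = 1.08816
The outcome is not rare, so the OR lies further from 1 than the RR.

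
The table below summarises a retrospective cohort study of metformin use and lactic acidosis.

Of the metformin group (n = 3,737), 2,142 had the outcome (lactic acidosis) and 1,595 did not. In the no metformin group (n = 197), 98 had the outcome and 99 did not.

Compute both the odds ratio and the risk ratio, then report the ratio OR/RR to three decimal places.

1.177

From the description: a = 2142, b = 1595, c = 98, d = 99.
OR = (2142·99)/(1595·98) = 212058/156310 = 1.35665
Risk in exposed = 2142/3737 = 0.57319; risk in unexposed = 98/197 = 0.49746; RR = 1.15222
OR/RR = 1.35665 / 1.15222 = 1.17742
The outcome is not rare, so the OR lies further from 1 than the RR.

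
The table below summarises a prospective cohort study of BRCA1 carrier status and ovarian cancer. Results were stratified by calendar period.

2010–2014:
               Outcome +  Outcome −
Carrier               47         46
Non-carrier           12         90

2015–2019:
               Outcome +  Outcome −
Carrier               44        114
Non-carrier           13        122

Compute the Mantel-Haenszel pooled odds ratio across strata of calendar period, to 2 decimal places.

5.07

OR_MH = Σ(aᵢdᵢ/nᵢ) / Σ(bᵢcᵢ/nᵢ), where nᵢ is the stratum total.
Stratum 1 (2010–2014): n = 195; a·d/n = 47·90/195 = 21.6923; b·c/n = 46·12/195 = 2.8308
Stratum 2 (2015–2019): n = 293; a·d/n = 44·122/293 = 18.3208; b·c/n = 114·13/293 = 5.0580
OR_MH = (21.6923 + 18.3208) / (2.8308 + 5.0580) = 40.0131 / 7.8888 = 5.07215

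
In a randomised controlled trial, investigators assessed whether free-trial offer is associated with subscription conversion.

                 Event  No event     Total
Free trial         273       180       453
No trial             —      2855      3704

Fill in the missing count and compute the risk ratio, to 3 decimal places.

2.629

The missing cell is in the unexposed row: 3704 − 2855 = 849.
So a = 273, b = 180, c = 849, d = 2855.
RR = [a/(a+b)] / [c/(c+d)] = (273/453) / (849/3704) = 0.60265/0.22921 = 2.62922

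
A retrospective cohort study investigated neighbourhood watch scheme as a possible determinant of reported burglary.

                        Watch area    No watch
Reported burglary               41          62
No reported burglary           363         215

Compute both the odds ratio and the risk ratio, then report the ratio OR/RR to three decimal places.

0.864

Reading the table with exposure as columns: a = 41 (Watch area, case), b = 363 (Watch area, non-case), c = 62 (No watch, case), d = 215.
OR = (41·215)/(363·62) = 8815/22506 = 0.39167
Risk in exposed = 41/404 = 0.10149; risk in unexposed = 62/277 = 0.22383; RR = 0.45341
OR/RR = 0.39167 / 0.45341 = 0.86384
The outcome is not rare, so the OR lies further from 1 than the RR.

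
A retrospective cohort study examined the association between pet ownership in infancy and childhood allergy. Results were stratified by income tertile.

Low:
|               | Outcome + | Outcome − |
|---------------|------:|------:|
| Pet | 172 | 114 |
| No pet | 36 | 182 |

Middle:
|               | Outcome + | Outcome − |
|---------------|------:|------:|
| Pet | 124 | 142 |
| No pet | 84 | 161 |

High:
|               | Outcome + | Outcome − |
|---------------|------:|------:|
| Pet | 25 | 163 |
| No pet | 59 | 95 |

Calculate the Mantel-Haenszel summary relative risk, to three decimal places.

RR_MH = Σ(aᵢ·n₀ᵢ/nᵢ) / Σ(cᵢ·n₁ᵢ/nᵢ), with n₁ᵢ = aᵢ+bᵢ (exposed), n₀ᵢ = cᵢ+dᵢ (unexposed), nᵢ = n₁ᵢ+n₀ᵢ.
Stratum 1 (Low): n₁ = 286, n₀ = 218, n = 504; a·n₀/n = 172·218/504 = 74.3968; c·n₁/n = 36·286/504 = 20.4286
Stratum 2 (Middle): n₁ = 266, n₀ = 245, n = 511; a·n₀/n = 124·245/511 = 59.4521; c·n₁/n = 84·266/511 = 43.7260
Stratum 3 (High): n₁ = 188, n₀ = 154, n = 342; a·n₀/n = 25·154/342 = 11.2573; c·n₁/n = 59·188/342 = 32.4327
RR_MH = (74.3968 + 59.4521 + 11.2573) / (20.4286 + 43.7260 + 32.4327) = 145.1062 / 96.5873 = 1.50233

1.502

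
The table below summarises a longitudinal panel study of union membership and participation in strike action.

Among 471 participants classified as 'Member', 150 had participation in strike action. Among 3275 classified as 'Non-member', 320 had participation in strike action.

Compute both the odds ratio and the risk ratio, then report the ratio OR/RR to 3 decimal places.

1.324

From the description: a = 150, b = 321, c = 320, d = 2955.
OR = (150·2955)/(321·320) = 443250/102720 = 4.31513
Risk in exposed = 150/471 = 0.31847; risk in unexposed = 320/3275 = 0.09771; RR = 3.25936
OR/RR = 4.31513 / 3.25936 = 1.32392
The outcome is not rare, so the OR lies further from 1 than the RR.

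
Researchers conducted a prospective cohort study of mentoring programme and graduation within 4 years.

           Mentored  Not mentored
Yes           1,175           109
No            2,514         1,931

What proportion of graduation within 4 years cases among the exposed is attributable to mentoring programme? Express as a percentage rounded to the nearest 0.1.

83.2

Reading the table with exposure as columns: a = 1175 (Mentored, case), b = 2514 (Mentored, non-case), c = 109 (Not mentored, case), d = 1931.
Risk in exposed = 1175/3689 = 0.31851; risk in unexposed = 109/2040 = 0.05343.
RR = 0.31851/0.05343 = 5.96119
AR% = (RR − 1)/RR × 100 = (5.96119 − 1)/5.96119 × 100 = 83.2248%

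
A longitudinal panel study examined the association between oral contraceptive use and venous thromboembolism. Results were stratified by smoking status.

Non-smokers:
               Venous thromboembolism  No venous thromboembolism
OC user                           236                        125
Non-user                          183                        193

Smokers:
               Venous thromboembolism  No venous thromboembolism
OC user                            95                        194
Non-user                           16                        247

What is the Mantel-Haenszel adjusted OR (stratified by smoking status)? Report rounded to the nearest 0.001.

OR_MH = Σ(aᵢdᵢ/nᵢ) / Σ(bᵢcᵢ/nᵢ), where nᵢ is the stratum total.
Stratum 1 (Non-smokers): n = 737; a·d/n = 236·193/737 = 61.8019; b·c/n = 125·183/737 = 31.0380
Stratum 2 (Smokers): n = 552; a·d/n = 95·247/552 = 42.5091; b·c/n = 194·16/552 = 5.6232
OR_MH = (61.8019 + 42.5091) / (31.0380 + 5.6232) = 104.3110 / 36.6612 = 2.84527

2.845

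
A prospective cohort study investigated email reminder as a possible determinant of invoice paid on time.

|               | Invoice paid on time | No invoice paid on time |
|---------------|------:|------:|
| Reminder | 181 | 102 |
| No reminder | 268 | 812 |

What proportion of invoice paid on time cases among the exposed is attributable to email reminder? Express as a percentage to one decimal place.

Cells: a = 181, b = 102, c = 268, d = 812.
Risk in exposed = 181/283 = 0.63958; risk in unexposed = 268/1080 = 0.24815.
RR = 0.63958/0.24815 = 2.57740
AR% = (RR − 1)/RR × 100 = (2.57740 − 1)/2.57740 × 100 = 61.2011%

61.2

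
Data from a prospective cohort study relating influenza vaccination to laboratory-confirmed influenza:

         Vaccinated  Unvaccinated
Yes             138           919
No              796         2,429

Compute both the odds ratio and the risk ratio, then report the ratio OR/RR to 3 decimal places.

0.851

Reading the table with exposure as columns: a = 138 (Vaccinated, case), b = 796 (Vaccinated, non-case), c = 919 (Unvaccinated, case), d = 2429.
OR = (138·2429)/(796·919) = 335202/731524 = 0.45822
Risk in exposed = 138/934 = 0.14775; risk in unexposed = 919/3348 = 0.27449; RR = 0.53827
OR/RR = 0.45822 / 0.53827 = 0.85129
The outcome is not rare, so the OR lies further from 1 than the RR.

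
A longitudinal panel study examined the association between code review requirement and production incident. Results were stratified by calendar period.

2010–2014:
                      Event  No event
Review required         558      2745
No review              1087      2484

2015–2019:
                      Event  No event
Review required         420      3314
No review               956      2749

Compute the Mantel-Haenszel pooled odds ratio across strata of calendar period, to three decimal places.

OR_MH = Σ(aᵢdᵢ/nᵢ) / Σ(bᵢcᵢ/nᵢ), where nᵢ is the stratum total.
Stratum 1 (2010–2014): n = 6874; a·d/n = 558·2484/6874 = 201.6398; b·c/n = 2745·1087/6874 = 434.0726
Stratum 2 (2015–2019): n = 7439; a·d/n = 420·2749/7439 = 155.2063; b·c/n = 3314·956/7439 = 425.8884
OR_MH = (201.6398 + 155.2063) / (434.0726 + 425.8884) = 356.8461 / 859.9610 = 0.41496

0.415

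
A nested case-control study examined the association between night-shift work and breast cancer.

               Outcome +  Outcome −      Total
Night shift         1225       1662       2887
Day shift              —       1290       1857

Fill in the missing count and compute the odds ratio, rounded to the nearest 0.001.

1.677

The missing cell is in the unexposed row: 1857 − 1290 = 567.
So a = 1225, b = 1662, c = 567, d = 1290.
OR = (a·d)/(b·c) = (1225 × 1290) / (1662 × 567) = 1580250 / 942354 = 1.67692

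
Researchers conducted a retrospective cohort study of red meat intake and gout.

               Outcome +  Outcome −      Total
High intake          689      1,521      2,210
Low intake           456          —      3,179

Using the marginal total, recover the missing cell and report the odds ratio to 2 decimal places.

2.71

The missing cell is in the unexposed row: 3179 − 456 = 2723.
So a = 689, b = 1521, c = 456, d = 2723.
OR = (a·d)/(b·c) = (689 × 2723) / (1521 × 456) = 1876147 / 693576 = 2.70503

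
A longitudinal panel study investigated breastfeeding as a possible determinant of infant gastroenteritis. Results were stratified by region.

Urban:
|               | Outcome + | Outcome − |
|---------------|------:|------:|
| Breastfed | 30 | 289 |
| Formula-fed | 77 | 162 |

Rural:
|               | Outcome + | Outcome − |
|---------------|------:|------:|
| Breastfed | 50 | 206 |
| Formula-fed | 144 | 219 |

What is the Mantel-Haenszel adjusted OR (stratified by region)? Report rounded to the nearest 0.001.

0.301

OR_MH = Σ(aᵢdᵢ/nᵢ) / Σ(bᵢcᵢ/nᵢ), where nᵢ is the stratum total.
Stratum 1 (Urban): n = 558; a·d/n = 30·162/558 = 8.7097; b·c/n = 289·77/558 = 39.8799
Stratum 2 (Rural): n = 619; a·d/n = 50·219/619 = 17.6898; b·c/n = 206·144/619 = 47.9225
OR_MH = (8.7097 + 17.6898) / (39.8799 + 47.9225) = 26.3995 / 87.8024 = 0.30067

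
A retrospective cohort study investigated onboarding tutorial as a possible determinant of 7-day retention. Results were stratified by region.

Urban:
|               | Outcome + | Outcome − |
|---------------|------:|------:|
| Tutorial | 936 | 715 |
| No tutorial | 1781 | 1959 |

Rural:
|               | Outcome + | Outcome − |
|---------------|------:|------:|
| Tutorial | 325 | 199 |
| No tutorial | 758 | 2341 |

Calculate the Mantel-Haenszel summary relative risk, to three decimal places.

1.416

RR_MH = Σ(aᵢ·n₀ᵢ/nᵢ) / Σ(cᵢ·n₁ᵢ/nᵢ), with n₁ᵢ = aᵢ+bᵢ (exposed), n₀ᵢ = cᵢ+dᵢ (unexposed), nᵢ = n₁ᵢ+n₀ᵢ.
Stratum 1 (Urban): n₁ = 1651, n₀ = 3740, n = 5391; a·n₀/n = 936·3740/5391 = 649.3489; c·n₁/n = 1781·1651/5391 = 545.4333
Stratum 2 (Rural): n₁ = 524, n₀ = 3099, n = 3623; a·n₀/n = 325·3099/3623 = 277.9948; c·n₁/n = 758·524/3623 = 109.6307
RR_MH = (649.3489 + 277.9948) / (545.4333 + 109.6307) = 927.3437 / 655.0640 = 1.41565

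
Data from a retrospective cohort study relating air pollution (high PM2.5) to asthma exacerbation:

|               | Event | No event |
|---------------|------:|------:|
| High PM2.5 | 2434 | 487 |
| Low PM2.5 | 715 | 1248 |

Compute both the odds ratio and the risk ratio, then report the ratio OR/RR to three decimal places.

3.813

Cells: a = 2434, b = 487, c = 715, d = 1248.
OR = (2434·1248)/(487·715) = 3037632/348205 = 8.72369
Risk in exposed = 2434/2921 = 0.83328; risk in unexposed = 715/1963 = 0.36424; RR = 2.28772
OR/RR = 8.72369 / 2.28772 = 3.81326
The outcome is not rare, so the OR lies further from 1 than the RR.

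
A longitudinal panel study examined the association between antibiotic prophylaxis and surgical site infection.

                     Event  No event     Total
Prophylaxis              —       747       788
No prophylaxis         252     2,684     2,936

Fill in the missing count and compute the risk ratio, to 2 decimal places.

0.61

The missing cell is in the exposed row: 788 − 747 = 41.
So a = 41, b = 747, c = 252, d = 2684.
RR = [a/(a+b)] / [c/(c+d)] = (41/788) / (252/2936) = 0.05203/0.08583 = 0.60620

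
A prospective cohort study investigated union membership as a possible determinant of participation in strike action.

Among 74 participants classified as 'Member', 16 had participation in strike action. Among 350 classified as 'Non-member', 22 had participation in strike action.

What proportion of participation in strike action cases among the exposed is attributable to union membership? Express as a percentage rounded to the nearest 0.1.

From the description: a = 16, b = 58, c = 22, d = 328.
Risk in exposed = 16/74 = 0.21622; risk in unexposed = 22/350 = 0.06286.
RR = 0.21622/0.06286 = 3.43980
AR% = (RR − 1)/RR × 100 = (3.43980 − 1)/3.43980 × 100 = 70.9286%

70.9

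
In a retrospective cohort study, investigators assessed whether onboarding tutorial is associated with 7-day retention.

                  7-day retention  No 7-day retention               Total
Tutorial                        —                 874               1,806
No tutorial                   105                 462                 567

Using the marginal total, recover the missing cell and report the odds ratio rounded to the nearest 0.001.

4.692

The missing cell is in the exposed row: 1806 − 874 = 932.
So a = 932, b = 874, c = 105, d = 462.
OR = (a·d)/(b·c) = (932 × 462) / (874 × 105) = 430584 / 91770 = 4.69199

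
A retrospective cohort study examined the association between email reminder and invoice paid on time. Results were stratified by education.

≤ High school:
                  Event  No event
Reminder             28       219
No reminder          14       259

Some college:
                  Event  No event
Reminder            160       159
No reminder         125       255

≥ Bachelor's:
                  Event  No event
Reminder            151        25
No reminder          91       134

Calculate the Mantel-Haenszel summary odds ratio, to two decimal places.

OR_MH = Σ(aᵢdᵢ/nᵢ) / Σ(bᵢcᵢ/nᵢ), where nᵢ is the stratum total.
Stratum 1 (≤ High school): n = 520; a·d/n = 28·259/520 = 13.9462; b·c/n = 219·14/520 = 5.8962
Stratum 2 (Some college): n = 699; a·d/n = 160·255/699 = 58.3691; b·c/n = 159·125/699 = 28.4335
Stratum 3 (≥ Bachelor's): n = 401; a·d/n = 151·134/401 = 50.4589; b·c/n = 25·91/401 = 5.6733
OR_MH = (13.9462 + 58.3691 + 50.4589) / (5.8962 + 28.4335 + 5.6733) = 122.7741 / 40.0029 = 3.06913

3.07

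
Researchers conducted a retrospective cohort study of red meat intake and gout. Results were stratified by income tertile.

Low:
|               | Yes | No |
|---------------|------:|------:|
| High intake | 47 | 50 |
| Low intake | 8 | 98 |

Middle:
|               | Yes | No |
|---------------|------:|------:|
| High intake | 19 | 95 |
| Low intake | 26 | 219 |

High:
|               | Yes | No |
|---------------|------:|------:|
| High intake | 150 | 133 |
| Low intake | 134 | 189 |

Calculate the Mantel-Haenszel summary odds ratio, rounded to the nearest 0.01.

OR_MH = Σ(aᵢdᵢ/nᵢ) / Σ(bᵢcᵢ/nᵢ), where nᵢ is the stratum total.
Stratum 1 (Low): n = 203; a·d/n = 47·98/203 = 22.6897; b·c/n = 50·8/203 = 1.9704
Stratum 2 (Middle): n = 359; a·d/n = 19·219/359 = 11.5905; b·c/n = 95·26/359 = 6.8802
Stratum 3 (High): n = 606; a·d/n = 150·189/606 = 46.7822; b·c/n = 133·134/606 = 29.4092
OR_MH = (22.6897 + 11.5905 + 46.7822) / (1.9704 + 6.8802 + 29.4092) = 81.0624 / 38.2599 = 2.11873

2.12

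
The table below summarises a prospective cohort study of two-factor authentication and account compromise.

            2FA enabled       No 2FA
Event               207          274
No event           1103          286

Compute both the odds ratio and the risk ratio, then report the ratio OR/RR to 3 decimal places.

Reading the table with exposure as columns: a = 207 (2FA enabled, case), b = 1103 (2FA enabled, non-case), c = 274 (No 2FA, case), d = 286.
OR = (207·286)/(1103·274) = 59202/302222 = 0.19589
Risk in exposed = 207/1310 = 0.15802; risk in unexposed = 274/560 = 0.48929; RR = 0.32295
OR/RR = 0.19589 / 0.32295 = 0.60656
The outcome is not rare, so the OR lies further from 1 than the RR.

0.607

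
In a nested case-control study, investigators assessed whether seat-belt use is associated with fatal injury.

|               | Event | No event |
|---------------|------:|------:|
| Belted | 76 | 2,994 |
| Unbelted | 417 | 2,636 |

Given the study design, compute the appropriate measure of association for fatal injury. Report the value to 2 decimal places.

Cells: a = 76, b = 2994, c = 417, d = 2636.
This is a nested case-control study: participants were sampled on outcome status, so risks in the source population cannot be estimated directly — relative risk is not valid here. The odds ratio is the appropriate measure.
OR = (a·d)/(b·c) = (76 × 2636) / (2994 × 417) = 200336 / 1248498 = 0.16046

0.16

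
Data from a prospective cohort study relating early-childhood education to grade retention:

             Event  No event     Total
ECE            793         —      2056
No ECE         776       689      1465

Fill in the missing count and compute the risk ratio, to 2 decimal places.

0.73

The missing cell is in the exposed row: 2056 − 793 = 1263.
So a = 793, b = 1263, c = 776, d = 689.
RR = [a/(a+b)] / [c/(c+d)] = (793/2056) / (776/1465) = 0.38570/0.52969 = 0.72816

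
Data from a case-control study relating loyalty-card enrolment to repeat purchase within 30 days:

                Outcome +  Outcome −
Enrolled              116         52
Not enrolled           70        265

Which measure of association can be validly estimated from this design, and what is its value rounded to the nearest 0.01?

Cells: a = 116, b = 52, c = 70, d = 265.
This is a case-control study: participants were sampled on outcome status, so risks in the source population cannot be estimated directly — relative risk is not valid here. The odds ratio is the appropriate measure.
OR = (a·d)/(b·c) = (116 × 265) / (52 × 70) = 30740 / 3640 = 8.44505

8.45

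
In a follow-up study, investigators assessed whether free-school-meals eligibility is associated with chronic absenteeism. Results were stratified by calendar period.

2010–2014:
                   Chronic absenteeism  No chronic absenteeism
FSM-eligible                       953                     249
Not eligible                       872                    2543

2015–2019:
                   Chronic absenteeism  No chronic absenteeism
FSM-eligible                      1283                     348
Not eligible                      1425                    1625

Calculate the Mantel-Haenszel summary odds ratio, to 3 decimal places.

OR_MH = Σ(aᵢdᵢ/nᵢ) / Σ(bᵢcᵢ/nᵢ), where nᵢ is the stratum total.
Stratum 1 (2010–2014): n = 4617; a·d/n = 953·2543/4617 = 524.9034; b·c/n = 249·872/4617 = 47.0279
Stratum 2 (2015–2019): n = 4681; a·d/n = 1283·1625/4681 = 445.3909; b·c/n = 348·1425/4681 = 105.9389
OR_MH = (524.9034 + 445.3909) / (47.0279 + 105.9389) = 970.2943 / 152.9668 = 6.34317

6.343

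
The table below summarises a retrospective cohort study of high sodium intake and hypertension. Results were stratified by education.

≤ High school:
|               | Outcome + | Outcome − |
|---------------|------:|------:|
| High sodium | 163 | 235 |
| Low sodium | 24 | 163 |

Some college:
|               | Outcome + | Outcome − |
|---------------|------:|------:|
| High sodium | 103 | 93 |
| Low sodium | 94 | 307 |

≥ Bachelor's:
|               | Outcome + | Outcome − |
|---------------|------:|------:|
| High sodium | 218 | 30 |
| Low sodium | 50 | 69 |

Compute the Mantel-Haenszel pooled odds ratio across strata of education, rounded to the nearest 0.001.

4.912

OR_MH = Σ(aᵢdᵢ/nᵢ) / Σ(bᵢcᵢ/nᵢ), where nᵢ is the stratum total.
Stratum 1 (≤ High school): n = 585; a·d/n = 163·163/585 = 45.4171; b·c/n = 235·24/585 = 9.6410
Stratum 2 (Some college): n = 597; a·d/n = 103·307/597 = 52.9665; b·c/n = 93·94/597 = 14.6432
Stratum 3 (≥ Bachelor's): n = 367; a·d/n = 218·69/367 = 40.9864; b·c/n = 30·50/367 = 4.0872
OR_MH = (45.4171 + 52.9665 + 40.9864) / (9.6410 + 14.6432 + 4.0872) = 139.3700 / 28.3714 = 4.91233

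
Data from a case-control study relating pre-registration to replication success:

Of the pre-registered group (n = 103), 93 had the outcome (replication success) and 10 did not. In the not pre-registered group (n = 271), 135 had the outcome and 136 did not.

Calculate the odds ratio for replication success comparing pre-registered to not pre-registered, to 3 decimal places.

9.369

From the description: a = 93, b = 10, c = 135, d = 136.
OR = (a·d)/(b·c) = (93 × 136) / (10 × 135) = 12648 / 1350 = 9.36889
The odds of replication success are about 9.37 times as high in the pre-registered group.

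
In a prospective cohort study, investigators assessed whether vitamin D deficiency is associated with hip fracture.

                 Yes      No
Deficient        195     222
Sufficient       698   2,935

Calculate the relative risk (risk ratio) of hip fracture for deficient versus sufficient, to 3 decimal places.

2.434

Cells: a = 195, b = 222, c = 698, d = 2935.
Risk in exposed = 195/417 = 0.46763; risk in unexposed = 698/3633 = 0.19213.
RR = 0.46763 / 0.19213 = 2.43393
The risk among the exposed is 2.43 times that among the unexposed.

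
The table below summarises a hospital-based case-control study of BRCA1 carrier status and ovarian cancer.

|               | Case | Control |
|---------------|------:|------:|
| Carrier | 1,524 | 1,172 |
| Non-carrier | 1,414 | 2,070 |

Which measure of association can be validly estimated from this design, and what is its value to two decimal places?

1.90

Cells: a = 1524, b = 1172, c = 1414, d = 2070.
This is a hospital-based case-control study: participants were sampled on outcome status, so risks in the source population cannot be estimated directly — relative risk is not valid here. The odds ratio is the appropriate measure.
OR = (a·d)/(b·c) = (1524 × 2070) / (1172 × 1414) = 3154680 / 1657208 = 1.90361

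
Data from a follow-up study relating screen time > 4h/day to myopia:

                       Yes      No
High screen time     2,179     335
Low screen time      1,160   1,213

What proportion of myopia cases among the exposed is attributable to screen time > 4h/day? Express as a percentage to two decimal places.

43.60

Cells: a = 2179, b = 335, c = 1160, d = 1213.
Risk in exposed = 2179/2514 = 0.86675; risk in unexposed = 1160/2373 = 0.48883.
RR = 0.86675/0.48883 = 1.77309
AR% = (RR − 1)/RR × 100 = (1.77309 − 1)/1.77309 × 100 = 43.6014%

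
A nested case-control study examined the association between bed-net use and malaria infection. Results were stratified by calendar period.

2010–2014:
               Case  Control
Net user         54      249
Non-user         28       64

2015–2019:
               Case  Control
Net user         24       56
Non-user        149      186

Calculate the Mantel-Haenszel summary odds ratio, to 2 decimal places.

OR_MH = Σ(aᵢdᵢ/nᵢ) / Σ(bᵢcᵢ/nᵢ), where nᵢ is the stratum total.
Stratum 1 (2010–2014): n = 395; a·d/n = 54·64/395 = 8.7494; b·c/n = 249·28/395 = 17.6506
Stratum 2 (2015–2019): n = 415; a·d/n = 24·186/415 = 10.7566; b·c/n = 56·149/415 = 20.1060
OR_MH = (8.7494 + 10.7566) / (17.6506 + 20.1060) = 19.5060 / 37.7567 = 0.51662

0.52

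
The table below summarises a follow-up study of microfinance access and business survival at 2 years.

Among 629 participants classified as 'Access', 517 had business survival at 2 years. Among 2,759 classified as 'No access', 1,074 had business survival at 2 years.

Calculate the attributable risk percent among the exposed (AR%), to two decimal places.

52.64

From the description: a = 517, b = 112, c = 1074, d = 1685.
Risk in exposed = 517/629 = 0.82194; risk in unexposed = 1074/2759 = 0.38927.
RR = 0.82194/0.38927 = 2.11148
AR% = (RR − 1)/RR × 100 = (2.11148 − 1)/2.11148 × 100 = 52.6399%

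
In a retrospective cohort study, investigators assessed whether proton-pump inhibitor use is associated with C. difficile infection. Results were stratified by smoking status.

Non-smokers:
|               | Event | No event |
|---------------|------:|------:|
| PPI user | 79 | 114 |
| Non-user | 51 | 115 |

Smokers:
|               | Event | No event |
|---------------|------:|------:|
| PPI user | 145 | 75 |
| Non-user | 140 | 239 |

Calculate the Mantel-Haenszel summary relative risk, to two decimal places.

RR_MH = Σ(aᵢ·n₀ᵢ/nᵢ) / Σ(cᵢ·n₁ᵢ/nᵢ), with n₁ᵢ = aᵢ+bᵢ (exposed), n₀ᵢ = cᵢ+dᵢ (unexposed), nᵢ = n₁ᵢ+n₀ᵢ.
Stratum 1 (Non-smokers): n₁ = 193, n₀ = 166, n = 359; a·n₀/n = 79·166/359 = 36.5292; c·n₁/n = 51·193/359 = 27.4178
Stratum 2 (Smokers): n₁ = 220, n₀ = 379, n = 599; a·n₀/n = 145·379/599 = 91.7446; c·n₁/n = 140·220/599 = 51.4190
RR_MH = (36.5292 + 91.7446) / (27.4178 + 51.4190) = 128.2738 / 78.8369 = 1.62708

1.63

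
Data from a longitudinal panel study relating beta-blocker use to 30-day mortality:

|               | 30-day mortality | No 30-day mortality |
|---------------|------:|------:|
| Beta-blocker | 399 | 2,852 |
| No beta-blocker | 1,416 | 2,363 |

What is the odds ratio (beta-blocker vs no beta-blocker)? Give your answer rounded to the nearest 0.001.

0.233

Cells: a = 399, b = 2852, c = 1416, d = 2363.
OR = (a·d)/(b·c) = (399 × 2363) / (2852 × 1416) = 942837 / 4038432 = 0.23347
Exposure is associated with lower odds of 30-day mortality (OR = 0.23 < 1).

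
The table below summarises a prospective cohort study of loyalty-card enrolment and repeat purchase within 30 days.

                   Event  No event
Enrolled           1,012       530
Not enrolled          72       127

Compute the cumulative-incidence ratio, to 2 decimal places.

Cells: a = 1012, b = 530, c = 72, d = 127.
Risk in exposed = 1012/1542 = 0.65629; risk in unexposed = 72/199 = 0.36181.
RR = 0.65629 / 0.36181 = 1.81391
The risk among the exposed is 1.81 times that among the unexposed.

1.81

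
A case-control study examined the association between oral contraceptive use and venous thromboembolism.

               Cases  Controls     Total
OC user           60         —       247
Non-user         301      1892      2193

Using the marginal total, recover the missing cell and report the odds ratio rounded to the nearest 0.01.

The missing cell is in the exposed row: 247 − 60 = 187.
So a = 60, b = 187, c = 301, d = 1892.
OR = (a·d)/(b·c) = (60 × 1892) / (187 × 301) = 113520 / 56287 = 2.01681

2.02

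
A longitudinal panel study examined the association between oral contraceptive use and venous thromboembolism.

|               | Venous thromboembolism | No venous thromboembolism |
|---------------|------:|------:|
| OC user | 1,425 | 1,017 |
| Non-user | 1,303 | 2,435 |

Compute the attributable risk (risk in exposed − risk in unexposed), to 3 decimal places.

Cells: a = 1425, b = 1017, c = 1303, d = 2435.
Risk in exposed = 1425/2442 = 0.583538; risk in unexposed = 1303/3738 = 0.348582.
Risk difference = 0.583538 − 0.348582 = 0.234956

0.235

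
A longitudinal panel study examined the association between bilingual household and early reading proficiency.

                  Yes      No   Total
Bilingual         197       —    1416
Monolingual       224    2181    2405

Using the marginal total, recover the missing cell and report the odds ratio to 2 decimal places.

The missing cell is in the exposed row: 1416 − 197 = 1219.
So a = 197, b = 1219, c = 224, d = 2181.
OR = (a·d)/(b·c) = (197 × 2181) / (1219 × 224) = 429657 / 273056 = 1.57351

1.57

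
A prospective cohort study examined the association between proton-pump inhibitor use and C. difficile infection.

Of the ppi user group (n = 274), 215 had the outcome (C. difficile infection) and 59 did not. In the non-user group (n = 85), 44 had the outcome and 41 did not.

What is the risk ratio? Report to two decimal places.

1.52

From the description: a = 215, b = 59, c = 44, d = 41.
Risk in exposed = 215/274 = 0.78467; risk in unexposed = 44/85 = 0.51765.
RR = 0.78467 / 0.51765 = 1.51584
The risk among the exposed is 1.52 times that among the unexposed.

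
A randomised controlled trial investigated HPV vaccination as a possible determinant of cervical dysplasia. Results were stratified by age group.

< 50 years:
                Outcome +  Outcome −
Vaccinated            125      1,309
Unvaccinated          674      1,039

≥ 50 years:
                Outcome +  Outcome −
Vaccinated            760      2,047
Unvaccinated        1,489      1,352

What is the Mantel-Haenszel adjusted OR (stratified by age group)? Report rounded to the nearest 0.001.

OR_MH = Σ(aᵢdᵢ/nᵢ) / Σ(bᵢcᵢ/nᵢ), where nᵢ is the stratum total.
Stratum 1 (< 50 years): n = 3147; a·d/n = 125·1039/3147 = 41.2695; b·c/n = 1309·674/3147 = 280.3514
Stratum 2 (≥ 50 years): n = 5648; a·d/n = 760·1352/5648 = 181.9263; b·c/n = 2047·1489/5648 = 539.6570
OR_MH = (41.2695 + 181.9263) / (280.3514 + 539.6570) = 223.1958 / 820.0085 = 0.27219

0.272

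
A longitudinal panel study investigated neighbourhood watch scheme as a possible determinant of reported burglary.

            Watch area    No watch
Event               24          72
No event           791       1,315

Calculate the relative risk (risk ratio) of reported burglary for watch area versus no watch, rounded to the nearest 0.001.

0.567

Reading the table with exposure as columns: a = 24 (Watch area, case), b = 791 (Watch area, non-case), c = 72 (No watch, case), d = 1315.
Risk in exposed = 24/815 = 0.02945; risk in unexposed = 72/1387 = 0.05191.
RR = 0.02945 / 0.05191 = 0.56728
The risk is 43% lower among the exposed than among the unexposed.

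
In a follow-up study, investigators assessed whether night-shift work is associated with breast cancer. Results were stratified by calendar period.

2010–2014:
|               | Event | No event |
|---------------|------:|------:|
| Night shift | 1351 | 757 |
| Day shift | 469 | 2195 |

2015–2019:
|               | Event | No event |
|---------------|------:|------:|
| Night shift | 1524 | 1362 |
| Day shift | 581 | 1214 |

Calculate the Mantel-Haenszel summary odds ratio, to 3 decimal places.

4.176

OR_MH = Σ(aᵢdᵢ/nᵢ) / Σ(bᵢcᵢ/nᵢ), where nᵢ is the stratum total.
Stratum 1 (2010–2014): n = 4772; a·d/n = 1351·2195/4772 = 621.4260; b·c/n = 757·469/4772 = 74.3992
Stratum 2 (2015–2019): n = 4681; a·d/n = 1524·1214/4681 = 395.2438; b·c/n = 1362·581/4681 = 169.0498
OR_MH = (621.4260 + 395.2438) / (74.3992 + 169.0498) = 1016.6698 / 243.4490 = 4.17611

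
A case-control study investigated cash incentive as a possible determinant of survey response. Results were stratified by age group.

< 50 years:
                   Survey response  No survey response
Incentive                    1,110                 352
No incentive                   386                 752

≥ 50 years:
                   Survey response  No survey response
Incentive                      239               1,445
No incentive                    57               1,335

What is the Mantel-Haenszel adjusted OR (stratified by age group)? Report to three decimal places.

OR_MH = Σ(aᵢdᵢ/nᵢ) / Σ(bᵢcᵢ/nᵢ), where nᵢ is the stratum total.
Stratum 1 (< 50 years): n = 2600; a·d/n = 1110·752/2600 = 321.0462; b·c/n = 352·386/2600 = 52.2585
Stratum 2 (≥ 50 years): n = 3076; a·d/n = 239·1335/3076 = 103.7272; b·c/n = 1445·57/3076 = 26.7767
OR_MH = (321.0462 + 103.7272) / (52.2585 + 26.7767) = 424.7734 / 79.0351 = 5.37449

5.374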